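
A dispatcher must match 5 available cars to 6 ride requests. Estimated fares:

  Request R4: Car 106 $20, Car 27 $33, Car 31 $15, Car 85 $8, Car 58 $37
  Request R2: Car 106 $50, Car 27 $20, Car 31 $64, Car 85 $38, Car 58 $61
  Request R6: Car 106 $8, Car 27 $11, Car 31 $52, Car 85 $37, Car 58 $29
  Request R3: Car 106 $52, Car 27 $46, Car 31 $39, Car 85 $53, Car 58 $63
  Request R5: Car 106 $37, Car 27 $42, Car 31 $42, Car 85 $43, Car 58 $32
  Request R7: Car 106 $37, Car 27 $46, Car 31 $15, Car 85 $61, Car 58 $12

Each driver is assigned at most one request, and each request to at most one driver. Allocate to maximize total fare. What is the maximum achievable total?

Maximum total: $268

Optimal: Car 106→Request R2 ($50), Car 27→Request R5 ($42), Car 31→Request R6 ($52), Car 85→Request R7 ($61), Car 58→Request R3 ($63) — total 50+42+52+61+63 = $268.
Max-entry greedy (repeatedly take the single best remaining cell) gives $250, worse by 18.
Swapping Car 58↔Car 31 (Car 58→Request R6 $29, Car 31→Request R3 $39) loses 47.
Checked against all permutations: $268 is optimal.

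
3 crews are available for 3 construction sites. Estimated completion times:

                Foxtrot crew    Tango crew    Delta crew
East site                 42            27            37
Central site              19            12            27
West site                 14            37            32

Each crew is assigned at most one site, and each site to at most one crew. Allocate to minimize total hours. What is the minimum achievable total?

Min total: 63 hours

Optimal: Foxtrot crew→West site (14 hours), Tango crew→Central site (12 hours), Delta crew→East site (37 hours) — total 14+12+37 = 63 hours.
Column-greedy (each site in turn goes to its cheapest remaining crew) gives 78 hours, worse by 15.
Swapping Foxtrot crew↔Tango crew (Foxtrot crew→Central site 19 hours, Tango crew→West site 37 hours) adds 30.
No other one-to-one assignment undercuts 63 hours.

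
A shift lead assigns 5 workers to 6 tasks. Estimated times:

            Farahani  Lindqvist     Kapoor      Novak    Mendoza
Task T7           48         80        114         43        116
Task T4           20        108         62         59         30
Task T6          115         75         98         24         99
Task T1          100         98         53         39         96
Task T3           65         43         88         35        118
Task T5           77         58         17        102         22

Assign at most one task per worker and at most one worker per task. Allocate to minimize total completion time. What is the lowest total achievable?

Min total: 162 min

This is the linear assignment problem.
Optimal: Farahani→Task T7 (48 min), Lindqvist→Task T3 (43 min), Kapoor→Task T5 (17 min), Novak→Task T6 (24 min), Mendoza→Task T4 (30 min) — total 48+43+17+24+30 = 162 min.
Column-greedy (each task in turn goes to its cheapest remaining worker) gives 309 min, worse by 147.
No other one-to-one assignment undercuts 162 min.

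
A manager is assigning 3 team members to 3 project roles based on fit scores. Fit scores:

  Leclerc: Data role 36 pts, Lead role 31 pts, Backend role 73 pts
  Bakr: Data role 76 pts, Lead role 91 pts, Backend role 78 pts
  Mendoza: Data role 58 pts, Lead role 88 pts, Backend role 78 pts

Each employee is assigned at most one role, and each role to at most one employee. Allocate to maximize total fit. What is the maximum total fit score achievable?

Optimal: Leclerc→Backend role (73 pts), Bakr→Data role (76 pts), Mendoza→Lead role (88 pts) — total 73+76+88 = 237 pts.
Max-entry greedy (repeatedly take the single best remaining cell) gives 205 pts, worse by 32.

Max total: 237 pts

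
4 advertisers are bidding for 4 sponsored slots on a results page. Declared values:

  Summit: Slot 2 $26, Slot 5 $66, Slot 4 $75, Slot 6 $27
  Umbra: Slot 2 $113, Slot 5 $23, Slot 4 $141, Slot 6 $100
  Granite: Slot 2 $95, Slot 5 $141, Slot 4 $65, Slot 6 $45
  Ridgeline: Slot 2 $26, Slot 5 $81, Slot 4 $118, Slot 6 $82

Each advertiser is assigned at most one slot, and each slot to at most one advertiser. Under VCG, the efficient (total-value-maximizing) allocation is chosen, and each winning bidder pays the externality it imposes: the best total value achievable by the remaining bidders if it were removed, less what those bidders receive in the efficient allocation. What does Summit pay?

Efficient allocation: Summit→Slot 4 ($75), Umbra→Slot 2 ($113), Granite→Slot 5 ($141), Ridgeline→Slot 6 ($82); total welfare W = $411.
Summit receives Slot 4 at value $75, so the others get W − 75 = $336.
Without Summit: best allocation of the remaining 3 bidders over all 4 slots is Umbra→Slot 2 ($113), Granite→Slot 5 ($141), Ridgeline→Slot 4 ($118), total $372.
VCG payment = (others' best without Summit) − (others' welfare with Summit) = 372 − 336 = $36.

Summit pays $36.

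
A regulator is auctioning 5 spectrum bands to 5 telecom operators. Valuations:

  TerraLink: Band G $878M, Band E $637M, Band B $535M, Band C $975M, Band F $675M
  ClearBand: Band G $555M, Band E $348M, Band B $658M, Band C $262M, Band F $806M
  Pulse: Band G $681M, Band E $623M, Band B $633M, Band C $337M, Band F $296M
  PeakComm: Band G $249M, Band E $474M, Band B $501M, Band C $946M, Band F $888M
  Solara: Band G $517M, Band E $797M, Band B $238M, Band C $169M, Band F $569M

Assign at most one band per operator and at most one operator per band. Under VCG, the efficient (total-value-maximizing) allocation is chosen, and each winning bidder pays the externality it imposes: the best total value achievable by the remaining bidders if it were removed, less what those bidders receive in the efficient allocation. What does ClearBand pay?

Efficient allocation: TerraLink→Band G ($878M), ClearBand→Band F ($806M), Pulse→Band B ($633M), PeakComm→Band C ($946M), Solara→Band E ($797M); total welfare W = $4060M.
ClearBand receives Band F at value $806M, so the others get W − 806 = $3254M.
Without ClearBand: best allocation of the remaining 4 bidders over all 5 bands is TerraLink→Band C ($975M), Pulse→Band G ($681M), PeakComm→Band F ($888M), Solara→Band E ($797M), total $3341M.
VCG payment = (others' best without ClearBand) − (others' welfare with ClearBand) = 3341 − 3254 = $87M.

ClearBand pays $87M.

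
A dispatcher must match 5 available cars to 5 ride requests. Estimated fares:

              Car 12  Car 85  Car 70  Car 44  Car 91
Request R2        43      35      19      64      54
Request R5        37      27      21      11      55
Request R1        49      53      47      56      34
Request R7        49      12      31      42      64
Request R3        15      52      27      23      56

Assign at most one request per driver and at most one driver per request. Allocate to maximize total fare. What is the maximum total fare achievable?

Max total: $267

Optimal: Car 12→Request R7 ($49), Car 85→Request R3 ($52), Car 70→Request R1 ($47), Car 44→Request R2 ($64), Car 91→Request R5 ($55) — total 49+52+47+64+55 = $267.
Column-greedy (each request in turn goes to its best remaining driver) gives $248, worse by 19.
Next-best assignment: Car 12→Request R5, Car 85→Request R3, Car 70→Request R1, Car 44→Request R2, Car 91→Request R7 = $264.
Swapping Car 70↔Car 12 (Car 70→Request R7 $31, Car 12→Request R1 $49) loses 16.
Every other assignment is strictly worse.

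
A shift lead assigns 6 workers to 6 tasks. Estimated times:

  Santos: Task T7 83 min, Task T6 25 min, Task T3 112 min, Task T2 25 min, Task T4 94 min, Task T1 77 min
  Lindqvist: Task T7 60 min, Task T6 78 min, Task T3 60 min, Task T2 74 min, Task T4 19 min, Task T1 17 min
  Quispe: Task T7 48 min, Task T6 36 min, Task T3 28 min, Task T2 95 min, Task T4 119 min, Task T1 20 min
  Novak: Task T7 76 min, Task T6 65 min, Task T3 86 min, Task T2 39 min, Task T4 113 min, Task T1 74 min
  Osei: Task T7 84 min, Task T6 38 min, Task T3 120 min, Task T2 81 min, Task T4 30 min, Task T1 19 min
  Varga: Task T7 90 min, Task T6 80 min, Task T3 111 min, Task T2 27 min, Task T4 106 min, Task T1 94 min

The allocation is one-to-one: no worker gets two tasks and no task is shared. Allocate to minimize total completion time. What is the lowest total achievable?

Minimum total: 194 min

Optimal: Santos→Task T6 (25 min), Lindqvist→Task T4 (19 min), Quispe→Task T3 (28 min), Novak→Task T7 (76 min), Osei→Task T1 (19 min), Varga→Task T2 (27 min) — total 25+19+28+76+19+27 = 194 min.
Row-greedy (each worker in turn takes its cheapest remaining task) gives 229 min, worse by 35.
No other one-to-one assignment undercuts 194 min.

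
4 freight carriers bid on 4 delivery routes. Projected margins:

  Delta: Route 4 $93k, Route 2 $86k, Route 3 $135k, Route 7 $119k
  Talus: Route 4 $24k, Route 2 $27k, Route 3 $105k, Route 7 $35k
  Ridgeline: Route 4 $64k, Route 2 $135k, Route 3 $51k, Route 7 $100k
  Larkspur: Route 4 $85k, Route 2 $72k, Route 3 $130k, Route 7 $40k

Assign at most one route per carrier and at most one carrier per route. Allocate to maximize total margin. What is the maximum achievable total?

Optimal: Delta→Route 7 ($119k), Talus→Route 3 ($105k), Ridgeline→Route 2 ($135k), Larkspur→Route 4 ($85k) — total 119+105+135+85 = $444k.
Row-greedy (each carrier in turn takes its best remaining route) gives $390k, worse by 54.
Checked against all permutations: $444k is optimal.

Max total: $444k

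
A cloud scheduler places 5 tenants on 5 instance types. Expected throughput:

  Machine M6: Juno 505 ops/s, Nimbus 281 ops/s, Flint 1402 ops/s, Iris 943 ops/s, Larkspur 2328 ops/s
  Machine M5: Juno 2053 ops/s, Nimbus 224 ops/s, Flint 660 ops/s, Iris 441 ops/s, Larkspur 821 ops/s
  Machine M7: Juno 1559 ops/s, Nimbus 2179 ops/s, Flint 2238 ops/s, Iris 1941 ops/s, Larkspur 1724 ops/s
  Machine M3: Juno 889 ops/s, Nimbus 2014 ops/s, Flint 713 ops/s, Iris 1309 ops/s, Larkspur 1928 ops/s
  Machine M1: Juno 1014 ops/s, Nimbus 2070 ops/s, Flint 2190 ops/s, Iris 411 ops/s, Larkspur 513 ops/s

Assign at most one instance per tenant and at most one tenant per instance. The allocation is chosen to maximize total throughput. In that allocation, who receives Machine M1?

This is the linear assignment problem.
Optimal: Juno→Machine M5 (2053 ops/s), Nimbus→Machine M3 (2014 ops/s), Flint→Machine M1 (2190 ops/s), Iris→Machine M7 (1941 ops/s), Larkspur→Machine M6 (2328 ops/s) — total 2053+2014+2190+1941+2328 = 10526 ops/s.
Column-greedy (each instance in turn goes to its best remaining tenant) gives 9044 ops/s, worse by 1482.
Next-best assignment: Juno→Machine M5, Nimbus→Machine M7, Flint→Machine M1, Iris→Machine M3, Larkspur→Machine M6 = 10059 ops/s.
Flint's own top instance is Machine M7 (2238 ops/s), but forcing Flint→Machine M7 and reassigning the rest optimally gives only 9998 ops/s — worse by 528.

Flint receives Machine M1.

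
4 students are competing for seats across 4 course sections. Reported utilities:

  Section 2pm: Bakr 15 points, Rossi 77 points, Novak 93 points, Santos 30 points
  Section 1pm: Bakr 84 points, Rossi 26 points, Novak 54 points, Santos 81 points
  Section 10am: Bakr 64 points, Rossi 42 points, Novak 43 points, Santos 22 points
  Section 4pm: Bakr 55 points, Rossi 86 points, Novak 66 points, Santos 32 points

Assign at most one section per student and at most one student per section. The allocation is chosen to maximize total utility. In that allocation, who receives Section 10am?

Bakr receives Section 10am.

This is a one-to-one assignment (maximum-weight bipartite matching).
Optimal: Bakr→Section 10am (64 points), Rossi→Section 4pm (86 points), Novak→Section 2pm (93 points), Santos→Section 1pm (81 points) — total 64+86+93+81 = 324 points.
Column-greedy (each section in turn goes to its best remaining student) gives 251 points, worse by 73.
Next-best assignment: Bakr→Section 10am, Rossi→Section 2pm, Novak→Section 4pm, Santos→Section 1pm = 288 points.
Swapping Santos↔Novak (Santos→Section 2pm 30 points, Novak→Section 1pm 54 points) loses 90.
No other one-to-one assignment exceeds 324 points.
Bakr's own top section is Section 1pm (84 points), but forcing Bakr→Section 1pm and reassigning the rest optimally gives only 285 points — worse by 39.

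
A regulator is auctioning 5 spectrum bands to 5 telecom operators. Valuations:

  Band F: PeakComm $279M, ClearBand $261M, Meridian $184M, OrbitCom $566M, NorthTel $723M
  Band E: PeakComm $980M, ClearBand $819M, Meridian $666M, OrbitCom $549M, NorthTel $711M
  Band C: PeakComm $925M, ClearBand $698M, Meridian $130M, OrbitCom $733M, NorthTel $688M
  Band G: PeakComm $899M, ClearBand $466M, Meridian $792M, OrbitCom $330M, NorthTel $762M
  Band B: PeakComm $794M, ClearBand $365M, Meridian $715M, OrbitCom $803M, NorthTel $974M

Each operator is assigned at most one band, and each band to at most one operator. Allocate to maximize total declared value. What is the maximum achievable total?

Max total: $4076M

Optimal: PeakComm→Band C ($925M), ClearBand→Band E ($819M), Meridian→Band G ($792M), OrbitCom→Band F ($566M), NorthTel→Band B ($974M) — total 925+819+792+566+974 = $4076M.
Row-greedy (each operator in turn takes its best remaining band) gives $3996M, worse by 80.
No other one-to-one assignment exceeds $4076M.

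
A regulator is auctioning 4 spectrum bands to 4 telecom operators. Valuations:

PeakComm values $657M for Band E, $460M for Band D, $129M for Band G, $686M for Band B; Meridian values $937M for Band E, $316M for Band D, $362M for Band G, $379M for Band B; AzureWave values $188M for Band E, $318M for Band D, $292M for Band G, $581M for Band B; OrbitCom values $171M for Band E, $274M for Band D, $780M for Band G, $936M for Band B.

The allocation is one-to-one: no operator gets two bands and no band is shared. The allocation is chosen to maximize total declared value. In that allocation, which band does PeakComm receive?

This is a one-to-one assignment (maximum-weight bipartite matching).
Optimal: PeakComm→Band D ($460M), Meridian→Band E ($937M), AzureWave→Band B ($581M), OrbitCom→Band G ($780M) — total 460+937+581+780 = $2758M.
Max-entry greedy (repeatedly take the single best remaining cell) gives $2625M, worse by 133.
Next-best assignment: PeakComm→Band B, Meridian→Band E, AzureWave→Band D, OrbitCom→Band G = $2721M.
Checked against all permutations: $2758M is optimal.
PeakComm's own top band is Band B ($686M), but forcing PeakComm→Band B and reassigning the rest optimally gives only $2721M — worse by 37.

PeakComm receives Band D.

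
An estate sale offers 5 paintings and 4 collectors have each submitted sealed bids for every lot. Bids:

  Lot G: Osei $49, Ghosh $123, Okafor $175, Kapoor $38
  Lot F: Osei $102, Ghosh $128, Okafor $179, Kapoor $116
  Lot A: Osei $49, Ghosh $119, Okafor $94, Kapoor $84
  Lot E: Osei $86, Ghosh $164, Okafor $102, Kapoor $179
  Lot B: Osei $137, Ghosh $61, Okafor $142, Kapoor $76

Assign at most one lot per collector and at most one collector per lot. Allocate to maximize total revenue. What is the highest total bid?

Max total: $619

Optimal: Osei→Lot B ($137), Ghosh→Lot F ($128), Okafor→Lot G ($175), Kapoor→Lot E ($179) — total 137+128+175+179 = $619.
Column-greedy (each lot in turn goes to its best remaining collector) gives $473, worse by 146.
Next-best assignment: Osei→Lot B, Ghosh→Lot G, Okafor→Lot F, Kapoor→Lot E = $618.
Swapping Kapoor↔Osei (Kapoor→Lot B $76, Osei→Lot E $86) loses 154.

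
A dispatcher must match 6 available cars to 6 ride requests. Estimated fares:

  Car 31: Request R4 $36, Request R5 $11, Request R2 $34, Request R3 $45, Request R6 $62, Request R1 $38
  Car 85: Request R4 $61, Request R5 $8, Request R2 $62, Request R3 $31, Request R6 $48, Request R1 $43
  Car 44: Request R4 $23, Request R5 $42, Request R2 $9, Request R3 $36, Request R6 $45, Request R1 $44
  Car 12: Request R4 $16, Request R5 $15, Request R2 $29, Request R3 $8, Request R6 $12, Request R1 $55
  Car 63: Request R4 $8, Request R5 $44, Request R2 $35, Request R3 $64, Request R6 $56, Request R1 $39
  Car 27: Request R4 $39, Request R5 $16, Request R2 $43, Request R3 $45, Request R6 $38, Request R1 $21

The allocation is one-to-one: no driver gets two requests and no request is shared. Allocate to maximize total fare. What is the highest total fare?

Optimal: Car 31→Request R6 ($62), Car 85→Request R4 ($61), Car 44→Request R5 ($42), Car 12→Request R1 ($55), Car 63→Request R3 ($64), Car 27→Request R2 ($43) — total 62+61+42+55+64+43 = $327.
Column-greedy (each request in turn goes to its best remaining driver) gives $293, worse by 34.

Maximum total: $327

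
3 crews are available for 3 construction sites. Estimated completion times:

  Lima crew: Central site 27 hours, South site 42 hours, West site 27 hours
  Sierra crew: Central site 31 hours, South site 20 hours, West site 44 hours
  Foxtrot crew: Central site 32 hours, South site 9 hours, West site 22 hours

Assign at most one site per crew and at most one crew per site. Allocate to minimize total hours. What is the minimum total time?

Optimal: Lima crew→West site (27 hours), Sierra crew→Central site (31 hours), Foxtrot crew→South site (9 hours) — total 27+31+9 = 67 hours.
Row-greedy (each crew in turn takes its cheapest remaining site) gives 69 hours, worse by 2.
No other one-to-one assignment undercuts 67 hours.

Min total: 67 hours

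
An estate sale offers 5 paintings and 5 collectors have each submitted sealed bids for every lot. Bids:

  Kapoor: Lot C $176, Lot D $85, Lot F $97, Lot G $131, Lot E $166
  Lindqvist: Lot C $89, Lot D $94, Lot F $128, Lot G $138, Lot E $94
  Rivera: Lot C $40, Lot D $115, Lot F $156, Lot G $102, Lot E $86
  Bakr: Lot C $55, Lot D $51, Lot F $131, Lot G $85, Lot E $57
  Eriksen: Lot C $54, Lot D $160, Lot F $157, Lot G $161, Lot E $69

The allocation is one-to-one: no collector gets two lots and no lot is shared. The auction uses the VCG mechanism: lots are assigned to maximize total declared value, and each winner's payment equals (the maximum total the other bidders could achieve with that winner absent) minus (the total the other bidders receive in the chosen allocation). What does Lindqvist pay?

Efficient allocation: Kapoor→Lot C ($176), Lindqvist→Lot G ($138), Rivera→Lot E ($86), Bakr→Lot F ($131), Eriksen→Lot D ($160); total welfare W = $691.
Lindqvist receives Lot G at value $138, so the others get W − 138 = $553.
Without Lindqvist: best allocation of the remaining 4 bidders over all 5 lots is Kapoor→Lot C ($176), Rivera→Lot D ($115), Bakr→Lot F ($131), Eriksen→Lot G ($161), total $583.
VCG payment = (others' best without Lindqvist) − (others' welfare with Lindqvist) = 583 − 553 = $30.

Lindqvist pays $30.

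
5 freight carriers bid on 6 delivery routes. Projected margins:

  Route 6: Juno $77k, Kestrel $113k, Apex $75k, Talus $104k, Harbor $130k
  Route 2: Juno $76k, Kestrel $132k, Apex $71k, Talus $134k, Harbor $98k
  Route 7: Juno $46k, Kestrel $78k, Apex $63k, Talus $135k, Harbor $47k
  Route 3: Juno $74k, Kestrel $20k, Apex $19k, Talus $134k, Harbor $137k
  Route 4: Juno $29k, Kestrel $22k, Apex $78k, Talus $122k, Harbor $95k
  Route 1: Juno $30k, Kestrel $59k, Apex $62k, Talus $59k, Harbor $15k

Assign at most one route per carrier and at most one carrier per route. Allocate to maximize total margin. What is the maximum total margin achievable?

Optimal: Juno→Route 6 ($77k), Kestrel→Route 2 ($132k), Apex→Route 4 ($78k), Talus→Route 7 ($135k), Harbor→Route 3 ($137k) — total 77+132+78+135+137 = $559k.
Next-best assignment: Juno→Route 3, Kestrel→Route 2, Apex→Route 4, Talus→Route 7, Harbor→Route 6 = $549k.
Swapping Apex↔Harbor (Apex→Route 3 $19k, Harbor→Route 4 $95k) loses 101.

Maximum total: $559k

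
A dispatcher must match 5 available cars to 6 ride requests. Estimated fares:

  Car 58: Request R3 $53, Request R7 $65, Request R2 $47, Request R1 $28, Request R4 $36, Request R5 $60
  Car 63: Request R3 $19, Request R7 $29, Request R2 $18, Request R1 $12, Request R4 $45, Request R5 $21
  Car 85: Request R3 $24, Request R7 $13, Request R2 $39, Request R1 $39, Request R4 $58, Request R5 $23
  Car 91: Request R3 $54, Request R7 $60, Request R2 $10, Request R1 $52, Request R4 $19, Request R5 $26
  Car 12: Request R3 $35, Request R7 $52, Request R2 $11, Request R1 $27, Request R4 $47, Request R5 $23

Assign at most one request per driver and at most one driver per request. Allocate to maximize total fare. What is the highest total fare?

Optimal: Car 58→Request R5 ($60), Car 63→Request R4 ($45), Car 85→Request R2 ($39), Car 91→Request R3 ($54), Car 12→Request R7 ($52) — total 60+45+39+54+52 = $250.
Max-entry greedy (repeatedly take the single best remaining cell) gives $225, worse by 25.
Checked against all permutations: $250 is optimal.

Maximum total: $250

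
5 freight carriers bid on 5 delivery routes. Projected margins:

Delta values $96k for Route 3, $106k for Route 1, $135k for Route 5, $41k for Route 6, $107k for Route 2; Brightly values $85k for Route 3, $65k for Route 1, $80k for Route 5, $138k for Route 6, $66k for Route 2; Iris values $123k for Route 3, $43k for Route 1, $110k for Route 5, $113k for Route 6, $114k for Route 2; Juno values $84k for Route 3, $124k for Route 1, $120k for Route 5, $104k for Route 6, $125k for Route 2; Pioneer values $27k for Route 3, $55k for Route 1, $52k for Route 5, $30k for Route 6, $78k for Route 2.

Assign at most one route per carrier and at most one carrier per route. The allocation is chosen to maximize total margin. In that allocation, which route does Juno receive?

Optimal: Delta→Route 5 ($135k), Brightly→Route 6 ($138k), Iris→Route 3 ($123k), Juno→Route 1 ($124k), Pioneer→Route 2 ($78k) — total 135+138+123+124+78 = $598k.
Next-best assignment: Delta→Route 5, Brightly→Route 6, Iris→Route 3, Juno→Route 2, Pioneer→Route 1 = $576k.
Juno's own top route is Route 2 ($125k), but forcing Juno→Route 2 and reassigning the rest optimally gives only $576k — worse by 22.

Juno receives Route 1.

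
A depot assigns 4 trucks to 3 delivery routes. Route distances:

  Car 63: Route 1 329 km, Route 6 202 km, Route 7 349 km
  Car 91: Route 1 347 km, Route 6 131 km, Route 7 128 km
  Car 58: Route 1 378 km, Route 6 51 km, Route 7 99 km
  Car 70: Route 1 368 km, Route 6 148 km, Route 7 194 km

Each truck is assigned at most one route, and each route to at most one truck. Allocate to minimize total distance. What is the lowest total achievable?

Min total: 508 km

Optimal: Car 63→Route 1 (329 km), Car 58→Route 6 (51 km), Car 91→Route 7 (128 km) — total 329+51+128 = 508 km.
Row-greedy (each truck in turn takes its cheapest remaining route) gives 708 km, worse by 200.
Swapping Car 91↔Car 63 (Car 91→Route 1 347 km, Car 63→Route 7 349 km) adds 239.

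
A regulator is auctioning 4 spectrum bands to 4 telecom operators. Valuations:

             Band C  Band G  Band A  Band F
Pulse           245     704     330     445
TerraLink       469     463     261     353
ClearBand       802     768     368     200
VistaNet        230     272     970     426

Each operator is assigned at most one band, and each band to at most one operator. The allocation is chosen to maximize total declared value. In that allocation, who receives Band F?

TerraLink receives Band F.

This is the linear assignment problem.
Optimal: Pulse→Band G ($704M), TerraLink→Band F ($353M), ClearBand→Band C ($802M), VistaNet→Band A ($970M) — total 704+353+802+970 = $2829M.
Row-greedy (each operator in turn takes its best remaining band) gives $1967M, worse by 862.
Next-best assignment: Pulse→Band F, TerraLink→Band G, ClearBand→Band C, VistaNet→Band A = $2680M.
Swapping Pulse↔ClearBand (Pulse→Band C $245M, ClearBand→Band G $768M) loses 493.
Every other assignment is strictly worse.
TerraLink's own top band is Band C ($469M), but forcing TerraLink→Band C and reassigning the rest optimally gives only $2652M — worse by 177.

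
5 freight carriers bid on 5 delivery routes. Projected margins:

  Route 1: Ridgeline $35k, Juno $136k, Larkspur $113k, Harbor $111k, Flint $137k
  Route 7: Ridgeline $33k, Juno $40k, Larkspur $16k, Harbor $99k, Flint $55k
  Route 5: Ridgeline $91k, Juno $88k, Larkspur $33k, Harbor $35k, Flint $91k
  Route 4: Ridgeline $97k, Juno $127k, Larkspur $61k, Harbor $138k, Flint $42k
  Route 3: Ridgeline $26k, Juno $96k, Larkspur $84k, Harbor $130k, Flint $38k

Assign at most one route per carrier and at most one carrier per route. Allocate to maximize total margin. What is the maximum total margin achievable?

Maximum total: $538k

Treat this as an assignment problem: match each carrier to one route.
Optimal: Ridgeline→Route 5 ($91k), Juno→Route 4 ($127k), Larkspur→Route 3 ($84k), Harbor→Route 7 ($99k), Flint→Route 1 ($137k) — total 91+127+84+99+137 = $538k.
Row-greedy (each carrier in turn takes its best remaining route) gives $507k, worse by 31.
Checked against all permutations: $538k is optimal.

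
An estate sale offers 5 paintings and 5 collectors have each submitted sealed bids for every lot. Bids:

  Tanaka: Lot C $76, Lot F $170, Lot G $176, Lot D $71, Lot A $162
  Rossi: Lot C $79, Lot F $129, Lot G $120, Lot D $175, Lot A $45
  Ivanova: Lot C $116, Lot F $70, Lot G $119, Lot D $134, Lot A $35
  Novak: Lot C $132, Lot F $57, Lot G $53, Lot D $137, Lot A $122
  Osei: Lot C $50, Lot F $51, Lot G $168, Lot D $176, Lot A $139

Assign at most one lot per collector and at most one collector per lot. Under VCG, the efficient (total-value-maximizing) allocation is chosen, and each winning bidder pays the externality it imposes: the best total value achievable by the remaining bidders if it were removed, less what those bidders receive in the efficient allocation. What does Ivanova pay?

Ivanova pays $10.

Efficient allocation: Tanaka→Lot F ($170), Rossi→Lot D ($175), Ivanova→Lot C ($116), Novak→Lot A ($122), Osei→Lot G ($168); total welfare W = $751.
Ivanova receives Lot C at value $116, so the others get W − 116 = $635.
Without Ivanova: best allocation of the remaining 4 bidders over all 5 lots is Tanaka→Lot F ($170), Rossi→Lot D ($175), Novak→Lot C ($132), Osei→Lot G ($168), total $645.
VCG payment = (others' best without Ivanova) − (others' welfare with Ivanova) = 645 − 635 = $10.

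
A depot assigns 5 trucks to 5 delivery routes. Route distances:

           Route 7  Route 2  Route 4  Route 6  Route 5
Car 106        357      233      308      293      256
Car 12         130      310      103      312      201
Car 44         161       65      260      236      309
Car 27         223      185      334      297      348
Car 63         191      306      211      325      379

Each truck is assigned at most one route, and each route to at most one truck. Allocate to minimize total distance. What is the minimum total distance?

Minimum total: 912 km

Optimal: Car 106→Route 5 (256 km), Car 12→Route 4 (103 km), Car 44→Route 2 (65 km), Car 27→Route 6 (297 km), Car 63→Route 7 (191 km) — total 256+103+65+297+191 = 912 km.
Row-greedy (each truck in turn takes its cheapest remaining route) gives 1173 km, worse by 261.
Next-best assignment: Car 106→Route 5, Car 12→Route 7, Car 44→Route 2, Car 27→Route 6, Car 63→Route 4 = 959 km.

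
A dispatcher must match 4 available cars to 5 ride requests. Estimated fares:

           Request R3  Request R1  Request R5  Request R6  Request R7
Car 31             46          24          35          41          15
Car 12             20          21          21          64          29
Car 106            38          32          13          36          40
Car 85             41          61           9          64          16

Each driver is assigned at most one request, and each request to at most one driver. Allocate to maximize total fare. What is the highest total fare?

Maximum total: $211

This is a one-to-one assignment (maximum-weight bipartite matching).
Optimal: Car 31→Request R3 ($46), Car 12→Request R6 ($64), Car 106→Request R7 ($40), Car 85→Request R1 ($61) — total 46+64+40+61 = $211.
Column-greedy (each request in turn goes to its best remaining driver) gives $164, worse by 47.
No other one-to-one assignment exceeds $211.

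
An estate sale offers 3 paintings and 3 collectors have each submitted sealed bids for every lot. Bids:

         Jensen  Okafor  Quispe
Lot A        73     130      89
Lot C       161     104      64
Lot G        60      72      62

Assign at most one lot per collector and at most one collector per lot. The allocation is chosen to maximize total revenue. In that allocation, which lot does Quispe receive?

Quispe receives Lot G.

This is the linear assignment problem.
Optimal: Jensen→Lot C ($161), Okafor→Lot A ($130), Quispe→Lot G ($62) — total 161+130+62 = $353.
Next-best assignment: Jensen→Lot C, Okafor→Lot G, Quispe→Lot A = $322.
Swapping Jensen↔Quispe (Jensen→Lot G $60, Quispe→Lot C $64) loses 99.
Checked against all permutations: $353 is optimal.
Quispe's own top lot is Lot A ($89), but forcing Quispe→Lot A and reassigning the rest optimally gives only $322 — worse by 31.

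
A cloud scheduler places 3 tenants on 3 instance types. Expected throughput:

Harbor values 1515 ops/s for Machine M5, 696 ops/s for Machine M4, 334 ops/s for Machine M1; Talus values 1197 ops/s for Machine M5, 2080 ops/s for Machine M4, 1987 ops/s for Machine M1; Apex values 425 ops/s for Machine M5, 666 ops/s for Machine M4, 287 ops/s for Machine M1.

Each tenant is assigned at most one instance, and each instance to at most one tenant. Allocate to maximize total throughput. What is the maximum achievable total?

Maximum total: 4168 ops/s

Optimal: Harbor→Machine M5 (1515 ops/s), Talus→Machine M1 (1987 ops/s), Apex→Machine M4 (666 ops/s) — total 1515+1987+666 = 4168 ops/s.
Max-entry greedy (repeatedly take the single best remaining cell) gives 3882 ops/s, worse by 286.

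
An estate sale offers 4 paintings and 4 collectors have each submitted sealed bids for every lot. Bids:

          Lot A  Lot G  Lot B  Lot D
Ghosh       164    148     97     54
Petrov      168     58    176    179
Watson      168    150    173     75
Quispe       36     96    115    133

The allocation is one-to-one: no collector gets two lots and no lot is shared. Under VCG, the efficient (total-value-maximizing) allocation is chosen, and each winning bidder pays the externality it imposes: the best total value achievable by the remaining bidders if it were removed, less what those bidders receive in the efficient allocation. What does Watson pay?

Efficient allocation: Ghosh→Lot G ($148), Petrov→Lot B ($176), Watson→Lot A ($168), Quispe→Lot D ($133); total welfare W = $625.
Watson receives Lot A at value $168, so the others get W − 168 = $457.
Without Watson: best allocation of the remaining 3 bidders over all 4 lots is Ghosh→Lot A ($164), Petrov→Lot B ($176), Quispe→Lot D ($133), total $473.
VCG payment = (others' best without Watson) − (others' welfare with Watson) = 473 − 457 = $16.

Watson pays $16.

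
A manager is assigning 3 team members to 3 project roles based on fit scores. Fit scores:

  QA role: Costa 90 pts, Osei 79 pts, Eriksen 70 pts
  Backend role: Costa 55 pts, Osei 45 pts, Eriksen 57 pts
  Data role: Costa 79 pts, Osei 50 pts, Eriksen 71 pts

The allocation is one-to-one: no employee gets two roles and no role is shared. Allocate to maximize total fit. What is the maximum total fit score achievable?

This is a one-to-one assignment (maximum-weight bipartite matching).
Optimal: Costa→Data role (79 pts), Osei→QA role (79 pts), Eriksen→Backend role (57 pts) — total 79+79+57 = 215 pts.
Row-greedy (each employee in turn takes its best remaining role) gives 197 pts, worse by 18.
Next-best assignment: Costa→QA role, Osei→Backend role, Eriksen→Data role = 206 pts.

Max total: 215 pts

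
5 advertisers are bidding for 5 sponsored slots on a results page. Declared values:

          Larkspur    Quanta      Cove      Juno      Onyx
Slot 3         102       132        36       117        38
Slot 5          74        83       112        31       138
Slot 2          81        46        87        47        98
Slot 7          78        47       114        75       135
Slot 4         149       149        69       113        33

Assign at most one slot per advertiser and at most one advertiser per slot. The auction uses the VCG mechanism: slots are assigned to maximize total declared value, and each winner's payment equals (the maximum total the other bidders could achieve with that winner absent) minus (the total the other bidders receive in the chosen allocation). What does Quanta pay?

Efficient allocation: Larkspur→Slot 2 ($81), Quanta→Slot 4 ($149), Cove→Slot 7 ($114), Juno→Slot 3 ($117), Onyx→Slot 5 ($138); total welfare W = $599.
Quanta receives Slot 4 at value $149, so the others get W − 149 = $450.
Without Quanta: best allocation of the remaining 4 bidders over all 5 slots is Larkspur→Slot 4 ($149), Cove→Slot 7 ($114), Juno→Slot 3 ($117), Onyx→Slot 5 ($138), total $518.
VCG payment = (others' best without Quanta) − (others' welfare with Quanta) = 518 − 450 = $68.

Quanta pays $68.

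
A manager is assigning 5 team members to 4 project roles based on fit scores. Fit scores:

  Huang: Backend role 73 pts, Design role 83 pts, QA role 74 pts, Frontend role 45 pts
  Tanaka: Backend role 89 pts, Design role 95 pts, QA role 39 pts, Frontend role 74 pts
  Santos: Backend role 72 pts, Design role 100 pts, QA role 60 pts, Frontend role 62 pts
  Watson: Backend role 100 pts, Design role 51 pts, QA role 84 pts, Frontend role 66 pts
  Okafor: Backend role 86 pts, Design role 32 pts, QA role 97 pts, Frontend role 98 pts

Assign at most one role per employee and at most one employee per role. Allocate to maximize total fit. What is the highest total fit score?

Maximum total: 372 pts

This is the linear assignment problem.
Optimal: Watson→Backend role (100 pts), Santos→Design role (100 pts), Huang→QA role (74 pts), Okafor→Frontend role (98 pts) — total 100+100+74+98 = 372 pts.
Row-greedy (each employee in turn takes its best remaining role) gives 318 pts, worse by 54.
Swapping Huang↔Santos (Huang→Design role 83 pts, Santos→QA role 60 pts) loses 31.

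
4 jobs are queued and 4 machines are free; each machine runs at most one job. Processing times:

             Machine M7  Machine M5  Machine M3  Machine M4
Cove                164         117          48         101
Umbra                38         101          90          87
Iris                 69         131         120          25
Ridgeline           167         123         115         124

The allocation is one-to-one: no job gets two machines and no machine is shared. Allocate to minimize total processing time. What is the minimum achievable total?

Minimum total: 234 min

Optimal: Cove→Machine M3 (48 min), Umbra→Machine M7 (38 min), Iris→Machine M4 (25 min), Ridgeline→Machine M5 (123 min) — total 48+38+25+123 = 234 min.
Column-greedy (each machine in turn goes to its cheapest remaining job) gives 295 min, worse by 61.
Next-best assignment: Cove→Machine M5, Umbra→Machine M7, Iris→Machine M4, Ridgeline→Machine M3 = 295 min.
Every other assignment is strictly worse.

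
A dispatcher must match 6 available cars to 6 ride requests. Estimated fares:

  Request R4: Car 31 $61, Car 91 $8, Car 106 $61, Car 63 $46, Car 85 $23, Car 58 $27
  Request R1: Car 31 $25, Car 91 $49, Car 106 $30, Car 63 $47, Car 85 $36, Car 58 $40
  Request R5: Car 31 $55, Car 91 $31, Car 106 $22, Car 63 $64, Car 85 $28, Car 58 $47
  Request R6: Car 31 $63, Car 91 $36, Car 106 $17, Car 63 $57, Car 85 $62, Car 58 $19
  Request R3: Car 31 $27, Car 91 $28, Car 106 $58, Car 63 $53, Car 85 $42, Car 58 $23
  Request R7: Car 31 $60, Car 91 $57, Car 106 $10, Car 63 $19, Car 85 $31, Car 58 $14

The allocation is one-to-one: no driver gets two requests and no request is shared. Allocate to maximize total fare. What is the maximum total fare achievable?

Maximum total: $342

This is a one-to-one assignment (maximum-weight bipartite matching).
Optimal: Car 31→Request R4 ($61), Car 91→Request R7 ($57), Car 106→Request R3 ($58), Car 63→Request R5 ($64), Car 85→Request R6 ($62), Car 58→Request R1 ($40) — total 61+57+58+64+62+40 = $342.
Row-greedy (each driver in turn takes its best remaining request) gives $327, worse by 15.
Every other assignment is strictly worse.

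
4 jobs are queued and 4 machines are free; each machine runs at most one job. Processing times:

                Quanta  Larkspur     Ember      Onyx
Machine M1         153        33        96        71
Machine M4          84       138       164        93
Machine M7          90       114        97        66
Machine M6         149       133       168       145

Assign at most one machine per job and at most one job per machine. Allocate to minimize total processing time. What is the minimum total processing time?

Min total: 351 min

This is a one-to-one assignment (minimum-cost bipartite matching).
Optimal: Quanta→Machine M4 (84 min), Larkspur→Machine M1 (33 min), Ember→Machine M6 (168 min), Onyx→Machine M7 (66 min) — total 84+33+168+66 = 351 min.
Row-greedy (each job in turn takes its cheapest remaining machine) gives 359 min, worse by 8.
Next-best assignment: Quanta→Machine M4, Larkspur→Machine M1, Ember→Machine M7, Onyx→Machine M6 = 359 min.
Checked against all permutations: 351 min is optimal.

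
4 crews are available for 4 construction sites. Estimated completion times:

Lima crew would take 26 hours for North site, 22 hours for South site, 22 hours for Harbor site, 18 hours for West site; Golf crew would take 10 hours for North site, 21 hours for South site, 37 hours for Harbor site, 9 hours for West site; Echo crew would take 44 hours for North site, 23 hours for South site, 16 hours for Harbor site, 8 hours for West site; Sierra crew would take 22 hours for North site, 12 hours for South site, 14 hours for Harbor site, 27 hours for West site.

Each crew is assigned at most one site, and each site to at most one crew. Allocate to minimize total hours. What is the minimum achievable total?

Minimum total: 52 hours

Treat this as an assignment problem: match each crew to one site.
Optimal: Lima crew→Harbor site (22 hours), Golf crew→North site (10 hours), Echo crew→West site (8 hours), Sierra crew→South site (12 hours) — total 22+10+8+12 = 52 hours.
Row-greedy (each crew in turn takes its cheapest remaining site) gives 56 hours, worse by 4.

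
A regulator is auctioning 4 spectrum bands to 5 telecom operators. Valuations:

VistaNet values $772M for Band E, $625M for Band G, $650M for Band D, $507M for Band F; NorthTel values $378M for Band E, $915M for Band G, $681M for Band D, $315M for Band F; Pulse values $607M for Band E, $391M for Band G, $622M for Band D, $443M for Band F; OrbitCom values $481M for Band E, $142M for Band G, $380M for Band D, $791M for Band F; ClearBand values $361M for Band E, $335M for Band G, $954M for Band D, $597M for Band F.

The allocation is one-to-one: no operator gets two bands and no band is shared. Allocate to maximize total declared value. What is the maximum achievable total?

Max total: $3432M

Optimal: VistaNet→Band E ($772M), NorthTel→Band G ($915M), ClearBand→Band D ($954M), OrbitCom→Band F ($791M) — total 772+915+954+791 = $3432M.
Row-greedy (each operator in turn takes its best remaining band) gives $3100M, worse by 332.
Every other assignment is strictly worse.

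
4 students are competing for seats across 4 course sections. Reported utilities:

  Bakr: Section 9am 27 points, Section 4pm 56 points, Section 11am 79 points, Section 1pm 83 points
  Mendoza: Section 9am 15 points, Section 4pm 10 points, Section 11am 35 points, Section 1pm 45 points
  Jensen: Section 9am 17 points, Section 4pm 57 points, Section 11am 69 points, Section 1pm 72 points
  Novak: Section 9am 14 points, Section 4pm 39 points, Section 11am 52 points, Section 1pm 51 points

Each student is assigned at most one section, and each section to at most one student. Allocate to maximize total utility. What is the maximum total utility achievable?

Max total: 207 points

Treat this as an assignment problem: match each student to one section.
Optimal: Bakr→Section 1pm (83 points), Mendoza→Section 9am (15 points), Jensen→Section 4pm (57 points), Novak→Section 11am (52 points) — total 83+15+57+52 = 207 points.
Max-entry greedy (repeatedly take the single best remaining cell) gives 206 points, worse by 1.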